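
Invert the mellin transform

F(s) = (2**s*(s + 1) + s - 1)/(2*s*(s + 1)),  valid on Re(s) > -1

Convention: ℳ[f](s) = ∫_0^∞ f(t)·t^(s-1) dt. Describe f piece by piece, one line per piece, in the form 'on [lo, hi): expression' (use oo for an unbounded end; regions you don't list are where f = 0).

breakpoints 1: one integral from each of the 2 segments
piece [0, 1): integrate t against the kernel
segment 1 to 2 holds 1/2; add its integral

on [0, 1): t
on [1, 2): 1/2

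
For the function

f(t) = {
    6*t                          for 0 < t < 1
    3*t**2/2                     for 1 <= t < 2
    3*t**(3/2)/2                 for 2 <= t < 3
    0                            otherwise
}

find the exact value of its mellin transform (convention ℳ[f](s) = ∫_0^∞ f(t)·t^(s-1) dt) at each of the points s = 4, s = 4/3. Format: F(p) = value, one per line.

cuts at 1, 2: linearity sums the 3 kernel integrals
∫ over [0, 1) of 6*t·t^(s-1) joins the sum
on [1, 2) integrate f = 3*t**2/2 against the kernel
piece [2, 3): integrate 3*t**(3/2)/2 against the kernel

F(4) = -96*sqrt(2)/11 + 339/20 + 729*sqrt(3)/11
F(4/3) = -36*2**(5/6)/17 + 297/140 + 18*2**(1/3)/5 + 81*3**(5/6)/17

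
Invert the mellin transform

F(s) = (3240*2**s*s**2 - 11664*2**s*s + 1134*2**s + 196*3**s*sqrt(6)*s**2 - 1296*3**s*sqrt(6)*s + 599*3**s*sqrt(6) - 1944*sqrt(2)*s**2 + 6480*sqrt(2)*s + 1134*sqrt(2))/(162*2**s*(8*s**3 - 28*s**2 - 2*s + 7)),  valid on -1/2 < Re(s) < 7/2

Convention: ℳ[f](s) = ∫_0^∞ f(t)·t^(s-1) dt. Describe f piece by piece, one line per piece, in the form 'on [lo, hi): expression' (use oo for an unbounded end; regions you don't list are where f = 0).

peel off the shared t-power: t**(3/2) on [0, 1/2); sqrt(t)*(2*t + 1) on [1/2, 1); t**(3/2)/2 on [1, 3/2); …
the shared t-power comes off first: t on [0, 1/2); 2*t + 1 on [1/2, 1); t/2 on [1, 3/2); …
breakpoints 1/2, 1, 3/2: one integral from each of the 4 segments
segment [0, 1/2) carries sqrt(t); integrate it
∫ over [1/2, 1) of (2*t + 1)/sqrt(t)·t^(s-1) joins the sum
segment [1, 3/2) carries sqrt(t)/2; integrate it
the [3/2, ∞) slice contributes ∫ t**(-7/2)·t^(s-1) dt

on [0, 1/2): sqrt(t)
on [1/2, 1): (2*t + 1)/sqrt(t)
on [1, 3/2): sqrt(t)/2
on [3/2, oo): t**(-7/2)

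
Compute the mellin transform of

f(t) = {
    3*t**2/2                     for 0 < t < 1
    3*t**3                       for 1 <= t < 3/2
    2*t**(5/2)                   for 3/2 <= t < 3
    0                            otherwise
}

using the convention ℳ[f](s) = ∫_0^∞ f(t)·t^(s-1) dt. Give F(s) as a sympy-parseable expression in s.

(8*3**(s + 5/2)*(s + 2)*(s + 3) - 8*(3/2)**(s + 5/2)*(s + 2)*(s + 3) + 6*(3/2)**(s + 3)*(s + 2)*(2*s + 5) - 6*(s + 2)*(2*s + 5) + 3*(s + 3)*(2*s + 5))/(2*(s + 2)*(s + 3)*(2*s + 5))
  Re(s) > -2

cuts at 1, 3/2: linearity sums the 3 kernel integrals
∫ 3*t**2/2·t^(s-1) over [0, 1)
segment [1, 3/2) carries 3*t**3; integrate it
piece [3/2, 3): integrate 2*t**(5/2) against the kernel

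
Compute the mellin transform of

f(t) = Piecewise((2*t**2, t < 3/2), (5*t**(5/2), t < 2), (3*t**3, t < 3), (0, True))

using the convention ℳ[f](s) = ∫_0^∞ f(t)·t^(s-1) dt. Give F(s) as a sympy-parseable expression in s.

linearity at 3/2, 2 turns ℳ[f](s) into 3 summed integrals
the [0, 3/2) slice contributes ∫ 2*t**2·t^(s-1) dt
piece [3/2, 2): integrate 5*t**(5/2) against the kernel
on [2, 3): add ∫ 3*t**3·t^(s-1) dt

(-96*2**s*(s + 2)*(2*s + 5) - 45*2**(1/2 - s)*3**(s + 1/2)*(s + 2)*(s + 3) + 160*2**(s + 1/2)*(s + 2)*(s + 3) + 324*3**s*(s + 2)*(2*s + 5) + 18*3**s*(s + 3)*(2*s + 5)/2**s)/(4*(s + 2)*(s + 3)*(2*s + 5))
  Re(s) > -2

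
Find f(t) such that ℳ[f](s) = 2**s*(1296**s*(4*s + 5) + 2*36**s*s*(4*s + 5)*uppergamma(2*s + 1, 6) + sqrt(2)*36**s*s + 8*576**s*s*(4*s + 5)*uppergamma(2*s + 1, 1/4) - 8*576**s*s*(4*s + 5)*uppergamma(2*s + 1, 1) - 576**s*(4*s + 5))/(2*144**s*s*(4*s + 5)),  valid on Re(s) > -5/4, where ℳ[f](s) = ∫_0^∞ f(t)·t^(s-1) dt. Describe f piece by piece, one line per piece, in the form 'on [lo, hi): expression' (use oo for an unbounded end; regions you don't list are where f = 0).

on [0, 1/2): 2**(3/4)*t**(5/4)/4
on [1/2, 8): sqrt(2)*sqrt(t)*exp(-sqrt(2)*sqrt(t)/4)/2
on [8, 18): 1/2
on [18, oo): sqrt(2)*sqrt(t)*exp(-sqrt(2)*sqrt(t))/2

remove the common scale on t first: t**(5/4) on [0, 1/4); sqrt(t)*exp(-sqrt(t)/2) on [1/4, 4); 1/2 on [4, 9); …
back out the power substitution: t**(5/2) on [0, 1/2); t*exp(-t/2) on [1/2, 2); 1/2 on [2, 3); …
invert the shared t-power to get t**(3/2) on [0, 1/2); exp(-t/2) on [1/2, 2); 1/(2*t) on [2, 3); …
along the cuts 1/2, 8, 18, ℳ[f](s) splits into 4 integrals
segment [0, 1/2) carries 2**(3/4)*t**(5/4)/4; integrate it
segment 1/2 to 8 holds sqrt(2)*sqrt(t)*exp(-sqrt(2)*sqrt(t)/4)/2; add its integral
for t in [8, 18): the term is ∫ 1/2·t^(s-1)
for t in [18, ∞): the term is ∫ sqrt(2)*sqrt(t)*exp(-sqrt(2)*sqrt(t))/2·t^(s-1)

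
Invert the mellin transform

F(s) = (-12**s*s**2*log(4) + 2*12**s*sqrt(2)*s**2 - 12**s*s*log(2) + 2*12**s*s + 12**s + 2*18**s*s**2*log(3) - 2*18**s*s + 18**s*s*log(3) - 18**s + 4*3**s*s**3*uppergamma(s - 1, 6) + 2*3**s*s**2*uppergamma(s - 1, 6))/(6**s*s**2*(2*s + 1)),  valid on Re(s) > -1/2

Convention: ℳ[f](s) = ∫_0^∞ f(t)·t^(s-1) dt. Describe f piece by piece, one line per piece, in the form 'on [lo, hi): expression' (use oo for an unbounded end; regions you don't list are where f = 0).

remove the shared t-power first: t**(3/2) on [0, 2); t*log(t) on [2, 3); exp(-2*t) on [3, ∞)
f breaks at 2, 3 into 3 integrals to sum
[0, 2) adds the kernel integral of sqrt(t)
∫ log(t)·t^(s-1) over [2, 3)
segment 3 to ∞ holds exp(-2*t)/t; add its integral

on [0, 2): sqrt(t)
on [2, 3): log(t)
on [3, oo): exp(-2*t)/t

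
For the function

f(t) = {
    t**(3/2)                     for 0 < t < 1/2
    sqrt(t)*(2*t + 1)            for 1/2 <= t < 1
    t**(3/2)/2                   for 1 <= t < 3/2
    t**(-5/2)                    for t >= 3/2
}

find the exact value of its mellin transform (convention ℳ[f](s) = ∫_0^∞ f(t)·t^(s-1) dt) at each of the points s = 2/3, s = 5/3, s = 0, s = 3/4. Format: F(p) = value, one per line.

F(2/3) = 2**(5/6)*(-6534 + 9149*3**(1/6) + 18612*2**(1/6))/24024
F(5/3) = 2**(5/6)*(-1530 + 9240*2**(1/6) + 13169*3**(1/6))/19760
F(0) = -7*sqrt(2)/6 + 167*sqrt(6)/540 + 3
F(3/4) = 2**(3/4)*(-322 + 475*3**(1/4) + 924*2**(1/4))/1260

peel off the shared t-power: t on [0, 1/2); 2*t + 1 on [1/2, 1); t/2 on [1, 3/2); …
integrate the 4 segments split at 1/2, 1, 3/2, then add the results
on [0, 1/2) integrate f = t**(3/2) against the kernel
on [1/2, 1) integrate f = sqrt(t)*(2*t + 1) against the kernel
between 1 and 3/2 the integrand is t**(3/2)/2·t^(s-1)
on [3/2, ∞): add ∫ t**(-5/2)·t^(s-1) dt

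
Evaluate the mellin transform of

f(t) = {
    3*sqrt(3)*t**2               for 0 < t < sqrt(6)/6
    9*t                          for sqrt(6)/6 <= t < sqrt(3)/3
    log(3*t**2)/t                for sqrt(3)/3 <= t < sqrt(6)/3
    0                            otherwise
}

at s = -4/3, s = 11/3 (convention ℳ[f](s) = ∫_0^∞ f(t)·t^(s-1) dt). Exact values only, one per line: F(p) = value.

invert the shared t-power to get 3*sqrt(3)*t**3 on [0, sqrt(6)/6); 9*t**2 on [sqrt(6)/6, sqrt(3)/3); log(3*t**2) on [sqrt(3)/3, sqrt(6)/3)
undo the power substitution: 3*sqrt(3)*t**(3/2) on [0, 1/6); 9*t on [1/6, 1/3); log(3*t) on [1/3, 2/3)
strip the common scale on t: t**(3/2) on [0, 1/2); 3*t on [1/2, 1); log(t) on [1, 2)
summing 3 kernel integrals split by sqrt(6)/6, sqrt(3)/3 yields ℳ[f](s)
the [0, sqrt(6)/6) slice contributes ∫ 3*sqrt(3)*t**2·t^(s-1) dt
on [sqrt(6)/6, sqrt(3)/3): add ∫ 9*t·t^(s-1) dt
over [sqrt(3)/3, sqrt(6)/3), the kernel integral of log(3*t**2)/t enters the sum

F(-4/3) = 9*6**(1/6)*(-282*2**(5/6) - 6*2**(2/3) - 7*2**(2/3)*log(2) + 49*sqrt(2) + 588)/196
F(11/3) = 6**(2/3)*(-714*2**(2/3) - 204 + 28*sqrt(2) + 952*2**(2/3)*log(2) + 1173*2**(1/3))/22848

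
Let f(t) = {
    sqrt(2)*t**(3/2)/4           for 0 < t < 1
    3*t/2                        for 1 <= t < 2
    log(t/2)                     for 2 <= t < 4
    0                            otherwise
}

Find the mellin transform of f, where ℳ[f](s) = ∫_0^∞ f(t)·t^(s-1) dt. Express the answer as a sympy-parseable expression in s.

(2**(2*s)*s*(s + 1)*(2*s + 3)*log(4) - 2*2**(2*s)*(s + 1)*(2*s + 3) + 6*2**s*s**2*(2*s + 3) + 2*2**s*(s + 1)*(2*s + 3) + sqrt(2)*s**2*(s + 1) - 3*s**2*(2*s + 3))/(2*s**2*(s + 1)*(2*s + 3))
  Re(s) > -3/2

undo the common scale on t: t**(3/2) on [0, 1/2); 3*t on [1/2, 1); log(t) on [1, 2)
f breaks at 1, 2 into 3 integrals to sum
[0, 1) adds the kernel integral of sqrt(2)*t**(3/2)/4
piece [1, 2): integrate 3*t/2 against the kernel
piece [2, 4): integrate log(t/2) against the kernel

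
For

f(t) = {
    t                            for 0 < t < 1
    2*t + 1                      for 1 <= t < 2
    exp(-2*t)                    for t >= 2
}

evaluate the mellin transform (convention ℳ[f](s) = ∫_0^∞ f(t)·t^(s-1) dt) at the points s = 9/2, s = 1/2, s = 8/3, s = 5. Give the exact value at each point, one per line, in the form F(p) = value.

F(9/2) = (sqrt(2)*(10395*sqrt(pi)*exp(4)*erfc(2) + 532620)/50688 + (-20480 + 770048*sqrt(2))*exp(4)/50688)*exp(-4)
F(1/2) = -8/3 + sqrt(2)*sqrt(pi)*erfc(2)/2 + 14*sqrt(2)/3
F(8/3) = -57/88 + 2**(1/3)*uppergamma(8/3, 4)/8 + 129*2**(2/3)/22
F(5) = 103*exp(-4)/4 + 821/30

along the cuts 1, 2, ℳ[f](s) splits into 3 integrals
piece [0, 1): integrate t against the kernel
for t in [1, 2): the term is ∫ (2*t + 1)·t^(s-1)
on [2, ∞): add ∫ exp(-2*t)·t^(s-1) dt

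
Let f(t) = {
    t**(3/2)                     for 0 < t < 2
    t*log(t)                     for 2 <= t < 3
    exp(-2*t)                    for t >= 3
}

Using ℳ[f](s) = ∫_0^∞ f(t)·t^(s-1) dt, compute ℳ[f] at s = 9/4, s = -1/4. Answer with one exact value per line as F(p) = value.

F(9/4) = -432*3**(1/4)/169 - 32*2**(1/4)*log(2)/13 + 2**(3/4)*uppergamma(9/4, 6)/8 + 128*2**(1/4)/169 + 32*2**(3/4)/15 + 108*3**(1/4)*log(3)/13
F(-1/4) = -16*3**(3/4)/9 + 2**(1/4)*uppergamma(-1/4, 6) + log(3**(4*3**(3/4)/3)/2**(4*2**(3/4)/3)) + 8*2**(1/4)/5 + 16*2**(3/4)/9

integrate the 3 segments split at 2, 3, then add the results
for t in [0, 2): the term is ∫ t**(3/2)·t^(s-1)
[2, 3) adds the kernel integral of t*log(t)
∫ exp(-2*t)·t^(s-1) over [3, ∞)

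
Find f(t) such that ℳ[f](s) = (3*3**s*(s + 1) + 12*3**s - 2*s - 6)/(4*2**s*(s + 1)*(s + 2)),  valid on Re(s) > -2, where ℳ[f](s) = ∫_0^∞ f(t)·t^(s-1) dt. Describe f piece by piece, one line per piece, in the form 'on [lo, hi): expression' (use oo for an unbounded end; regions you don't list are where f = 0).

reversing the shared t-power: 1 on [0, 1/2); (2 - t)/t on [1/2, 3/2)
undo the shared t-power: t on [0, 1/2); 2 - t on [1/2, 3/2)
the 2 pieces separated at 1/2 each add one integral
on [0, 1/2): add ∫ t**2·t^(s-1) dt
segment [1/2, 3/2) carries t*(2 - t); integrate it

on [0, 1/2): t**2
on [1/2, 3/2): t*(2 - t)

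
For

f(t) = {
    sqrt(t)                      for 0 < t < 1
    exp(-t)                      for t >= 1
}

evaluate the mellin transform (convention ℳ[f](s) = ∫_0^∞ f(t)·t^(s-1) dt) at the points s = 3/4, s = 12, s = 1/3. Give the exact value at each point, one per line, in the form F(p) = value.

F(3/4) = uppergamma(3/4, 1) + 4/5
F(12) = 2/25 + 108505112*exp(-1)
F(1/3) = uppergamma(1/3, 1) + 6/5

cuts at 1: linearity sums the 2 kernel integrals
between 0 and 1 the integrand is sqrt(t)·t^(s-1)
segment 1 to ∞ holds exp(-t); add its integral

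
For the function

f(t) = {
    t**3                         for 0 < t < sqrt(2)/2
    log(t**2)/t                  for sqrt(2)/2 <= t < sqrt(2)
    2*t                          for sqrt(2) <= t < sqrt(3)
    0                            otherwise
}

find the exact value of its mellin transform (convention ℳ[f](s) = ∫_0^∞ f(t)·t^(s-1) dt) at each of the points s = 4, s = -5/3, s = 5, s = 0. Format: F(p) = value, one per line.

strip the power substitution: t**(3/2) on [0, 1/2); log(t)/sqrt(t) on [1/2, 2); 2*sqrt(t) on [2, 3)
strip the shared t-power: t on [0, 1/2); log(t)/t on [1/2, 2); 2 on [2, 3)
invert the shared t-power to get t**2 on [0, 1/2); log(t) on [1/2, 2); 2*t on [2, 3)
slice at sqrt(2)/2, sqrt(2), transform all 3 pieces, and sum them
between 0 and sqrt(2)/2 the integrand is t**3·t^(s-1)
[sqrt(2)/2, sqrt(2)) adds the kernel integral of log(t**2)/t
on [sqrt(2), sqrt(3)) integrate f = 2*t against the kernel

F(4) = sqrt(2)*(-9979 + 3780*log(2) + 9072*sqrt(6))/5040
F(-5/3) = 2**(1/3)*(-64*6**(2/3) - log(2**(12*2**(1/3) + 96)) + 120 + 183*2**(1/3))/128
F(5) = 17*log(2)/16 + 2255/384
F(0) = sqrt(2)*(-18*log(2) - 11 + 12*sqrt(6))/12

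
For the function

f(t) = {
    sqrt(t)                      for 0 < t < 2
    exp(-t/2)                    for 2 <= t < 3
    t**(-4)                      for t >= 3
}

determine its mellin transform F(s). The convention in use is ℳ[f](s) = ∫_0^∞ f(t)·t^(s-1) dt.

(2**s*(s - 4)*(2*s + 1)*uppergamma(s, 1) - 2**s*(s - 4)*(2*s + 1)*uppergamma(s, 3/2) + 2*2**(s + 1/2)*(s - 4) - 3**s*(2*s + 1)/81)/((s - 4)*(2*s + 1))
  -1/2 < Re(s) < 4

breakpoints 2, 3: one integral from each of the 3 segments
∫ over [0, 2) of sqrt(t)·t^(s-1) joins the sum
the [2, 3) slice contributes ∫ exp(-t/2)·t^(s-1) dt
piece [3, ∞): integrate t**(-4) against the kernel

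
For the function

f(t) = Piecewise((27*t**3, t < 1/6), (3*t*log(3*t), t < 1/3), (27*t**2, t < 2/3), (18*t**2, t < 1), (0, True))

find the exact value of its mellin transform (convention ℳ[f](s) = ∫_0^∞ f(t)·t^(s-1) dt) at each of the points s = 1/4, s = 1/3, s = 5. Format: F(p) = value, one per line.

back out the common scale on t: 27*t**3/8 on [0, 1/3); 3*t*log(3*t/2)/2 on [1/3, 2/3); 27*t**2/4 on [2/3, 4/3); …
the common scale on t comes off first: t**3 on [0, 1/2); t*log(t) on [1/2, 1); 3*t**2 on [1, 2); …
invert the shared t-power to get t on [0, 1/2); log(t)/t on [1/2, 1); 3 on [1, 2); …
along the cuts 1/6, 1/3, 2/3, ℳ[f](s) splits into 4 integrals
∫ over [0, 1/6) of 27*t**3·t^(s-1) joins the sum
on [1/6, 1/3): add ∫ 3*t*log(3*t)·t^(s-1) dt
∫ over [1/3, 2/3) of 27*t**2·t^(s-1) joins the sum
[2/3, 1) adds the kernel integral of 18*t**2

F(1/4) = 6**(3/4)*(-11544*2**(1/4) + 2340*log(2) + 2097 + 10400*sqrt(2) + 46800*6**(1/4))/35100
F(1/3) = 6**(2/3)*(-690*2**(1/3) + 140*log(2) + 119 + 640*2**(2/3) + 2880*6**(1/3))/2240
F(5) = log(2)/93312 + 3071189/1161216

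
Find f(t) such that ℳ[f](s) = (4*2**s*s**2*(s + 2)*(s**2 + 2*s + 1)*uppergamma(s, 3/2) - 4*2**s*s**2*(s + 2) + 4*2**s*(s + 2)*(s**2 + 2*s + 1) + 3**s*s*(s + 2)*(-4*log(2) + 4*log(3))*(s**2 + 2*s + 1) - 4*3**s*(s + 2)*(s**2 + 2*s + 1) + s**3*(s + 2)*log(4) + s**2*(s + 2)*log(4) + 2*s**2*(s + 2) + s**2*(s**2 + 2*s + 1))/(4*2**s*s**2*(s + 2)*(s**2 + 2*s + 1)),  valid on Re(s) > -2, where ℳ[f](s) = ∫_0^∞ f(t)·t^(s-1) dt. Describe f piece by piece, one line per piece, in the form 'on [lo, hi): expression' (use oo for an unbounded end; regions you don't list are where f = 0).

on [0, 1/2): t**2
on [1/2, 1): t*log(t)
on [1, 3/2): log(t)
on [3/2, oo): exp(-t)

decompose at 1/2, 1, 3/2; ℳ[f](s) sums the 4 pieces' integrals
between 0 and 1/2 the integrand is t**2·t^(s-1)
segment [1/2, 1) carries t*log(t); integrate it
segment 1 to 3/2 holds log(t); add its integral
the [3/2, ∞) slice contributes ∫ exp(-t)·t^(s-1) dt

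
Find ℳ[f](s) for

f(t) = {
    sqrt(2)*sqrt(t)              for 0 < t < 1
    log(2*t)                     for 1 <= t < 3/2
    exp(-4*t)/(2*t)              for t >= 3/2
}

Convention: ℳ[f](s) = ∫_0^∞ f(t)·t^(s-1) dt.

(-12**s*s**2*log(4) + 2*12**s*sqrt(2)*s**2 - 12**s*s*log(2) + 2*12**s*s + 12**s + 2*18**s*s**2*log(3) - 2*18**s*s + 18**s*s*log(3) - 18**s + 4*3**s*s**3*uppergamma(s - 1, 6) + 2*3**s*s**2*uppergamma(s - 1, 6))/(12**s*s**2*(2*s + 1))
  Re(s) > -1/2

strip the common scale on t: sqrt(t) on [0, 2); log(t) on [2, 3); exp(-2*t)/t on [3, ∞)
remove the shared t-power first: t**(3/2) on [0, 2); t*log(t) on [2, 3); exp(-2*t) on [3, ∞)
slice at 1, 3/2, transform all 3 pieces, and sum them
[0, 1) adds the kernel integral of sqrt(2)*sqrt(t)
on [1, 3/2): add ∫ log(2*t)·t^(s-1) dt
∫ over [3/2, ∞) of exp(-4*t)/(2*t)·t^(s-1) joins the sum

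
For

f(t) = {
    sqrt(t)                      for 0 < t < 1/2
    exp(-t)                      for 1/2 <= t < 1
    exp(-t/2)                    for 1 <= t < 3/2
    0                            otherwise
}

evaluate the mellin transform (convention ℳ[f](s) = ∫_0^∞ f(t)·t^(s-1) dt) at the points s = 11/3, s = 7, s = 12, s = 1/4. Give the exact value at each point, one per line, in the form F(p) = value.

slice at 1/2, 1, transform all 3 pieces, and sum them
segment [0, 1/2) carries sqrt(t); integrate it
on [1/2, 1) integrate f = exp(-t) against the kernel
∫ over [1, 3/2) of exp(-t/2)·t^(s-1) joins the sum

F(11/3) = -8*2**(2/3)*uppergamma(11/3, 3/4) - uppergamma(11/3, 1) + 3*2**(5/6)/400 + uppergamma(11/3, 1/2) + 8*2**(2/3)*uppergamma(11/3, 1/2)
F(7) = -6243201*exp(-3/4)/32 - 1957*exp(-1) + sqrt(2)/1920 + 9800517*exp(-1/2)/64
F(12) = -354434904271143*exp(-3/4)/1024 - 108505112*exp(-1) + sqrt(2)/102400 + 552203144321471*exp(-1/2)/2048
F(1/4) = -2**(1/4)*uppergamma(1/4, 3/4) - uppergamma(1/4, 1) + uppergamma(1/4, 1/2) + 2**(1/4)*uppergamma(1/4, 1/2) + 2*2**(1/4)/3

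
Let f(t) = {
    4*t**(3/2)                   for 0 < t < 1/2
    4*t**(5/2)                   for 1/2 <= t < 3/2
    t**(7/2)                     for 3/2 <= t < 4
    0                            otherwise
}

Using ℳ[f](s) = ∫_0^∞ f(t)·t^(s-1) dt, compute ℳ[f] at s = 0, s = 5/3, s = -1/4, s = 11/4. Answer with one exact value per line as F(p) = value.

the 3 pieces separated at 1/2, 3/2 each add one integral
on [0, 1/2): add ∫ 4*t**(3/2)·t^(s-1) dt
piece [1/2, 3/2): integrate 4*t**(5/2) against the kernel
∫ t**(7/2)·t^(s-1) over [3/2, 4)

F(0) = 7*sqrt(2)/15 + 369*sqrt(6)/280 + 256/7
F(5/3) = 93*2**(5/6)/1900 + 42039*2**(5/6)*3**(1/6)/24800 + 6144*2**(1/3)/31
F(-1/4) = 26*2**(3/4)/45 + 77*2**(3/4)*3**(1/4)/52 + 256*sqrt(2)/13
F(11/4) = 25*2**(3/4)/1428 + 11097*2**(3/4)*3**(1/4)/5600 + 16384*sqrt(2)/25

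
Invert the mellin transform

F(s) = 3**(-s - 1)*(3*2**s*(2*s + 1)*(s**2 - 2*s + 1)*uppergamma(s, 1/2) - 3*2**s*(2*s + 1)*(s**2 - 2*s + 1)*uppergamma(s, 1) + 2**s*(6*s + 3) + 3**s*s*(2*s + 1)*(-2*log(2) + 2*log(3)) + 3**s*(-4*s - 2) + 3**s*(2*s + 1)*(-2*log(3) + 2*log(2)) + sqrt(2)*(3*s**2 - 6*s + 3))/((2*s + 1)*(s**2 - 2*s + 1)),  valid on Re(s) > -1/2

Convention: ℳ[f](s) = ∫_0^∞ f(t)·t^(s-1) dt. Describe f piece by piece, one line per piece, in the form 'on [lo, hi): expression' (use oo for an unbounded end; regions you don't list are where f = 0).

the common scale on t comes off first: sqrt(t) on [0, 1/2); exp(-t) on [1/2, 1); log(t)/t on [1, 3/2)
linearity at 1/3, 2/3 turns ℳ[f](s) into 3 summed integrals
on [0, 1/3) integrate f = sqrt(6)*sqrt(t)/2 against the kernel
over [1/3, 2/3), the kernel integral of exp(-3*t/2) enters the sum
[2/3, 1) adds the kernel integral of 2*log(3*t/2)/(3*t)

on [0, 1/3): sqrt(6)*sqrt(t)/2
on [1/3, 2/3): exp(-3*t/2)
on [2/3, 1): 2*log(3*t/2)/(3*t)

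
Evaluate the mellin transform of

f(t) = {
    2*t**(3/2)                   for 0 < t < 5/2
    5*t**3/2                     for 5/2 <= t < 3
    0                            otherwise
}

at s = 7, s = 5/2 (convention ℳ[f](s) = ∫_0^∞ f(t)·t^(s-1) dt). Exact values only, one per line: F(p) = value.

linearity at 5/2 turns ℳ[f](s) into 2 summed integrals
on [0, 5/2) integrate f = 2*t**(3/2) against the kernel
segment [5/2, 3) carries 5*t**3/2; integrate it

F(7) = 390625*sqrt(10)/2176 + 50700551/4096
F(5/2) = -15625*sqrt(10)/704 + 625/32 + 1215*sqrt(3)/11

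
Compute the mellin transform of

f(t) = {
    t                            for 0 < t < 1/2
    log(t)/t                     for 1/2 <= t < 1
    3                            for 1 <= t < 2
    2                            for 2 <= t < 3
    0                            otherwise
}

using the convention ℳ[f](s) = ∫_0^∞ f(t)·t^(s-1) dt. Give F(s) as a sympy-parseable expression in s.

(2*2**(2*s)*(s + 1)*(s**2 - 2*s + 1) - 2*2**s*s*(s + 1) - 6*2**s*(s + 1)*(s**2 - 2*s + 1) + 4*6**s*(s + 1)*(s**2 - 2*s + 1) + 4*s**2*(s + 1)*log(2) - 4*s*(s + 1)*log(2) + 4*s*(s + 1) + s*(s**2 - 2*s + 1))/(2*2**s*s*(s + 1)*(s**2 - 2*s + 1))
  Re(s) > -1

integrate the 4 segments split at 1/2, 1, 2, then add the results
[0, 1/2) adds the kernel integral of t
over [1/2, 1), the kernel integral of log(t)/t enters the sum
piece [1, 2): integrate 3 against the kernel
piece [2, 3): integrate 2 against the kernel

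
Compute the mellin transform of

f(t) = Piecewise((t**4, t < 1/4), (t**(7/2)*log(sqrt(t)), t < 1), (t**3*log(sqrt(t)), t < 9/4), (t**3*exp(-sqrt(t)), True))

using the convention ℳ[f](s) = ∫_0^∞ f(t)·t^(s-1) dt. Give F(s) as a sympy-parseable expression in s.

2**(-2*s - 6)*(16*2**(2*s + 6)*(s + 3)**2*(2*s + 8)*(4*s + 4*(s + 3)**2 + 13)*uppergamma(2*s + 6, 3/2) - 16*2**(2*s + 6)*(s + 3)**2*(2*s + 8) + 4*2**(2*s + 6)*(2*s + 8)*(4*s + 4*(s + 3)**2 + 13) - 8*3**(2*s + 6)*(s + 3)*(2*s + 8)*(4*s + 4*(s + 3)**2 + 13)*log(2) + 8*3**(2*s + 6)*(s + 3)*(2*s + 8)*(4*s + 4*(s + 3)**2 + 13)*log(3) - 4*3**(2*s + 6)*(2*s + 8)*(4*s + 4*(s + 3)**2 + 13) + 16*(s + 3)**3*(2*s + 8)*log(2) + 8*(s + 3)**2*(2*s + 8)*log(2) + 8*(s + 3)**2*(2*s + 8) + 4*(s + 3)**2*(4*s + 4*(s + 3)**2 + 13))/(8*(s + 3)**2*(2*s + 8)*(4*s + 4*(s + 3)**2 + 13))
  Re(s) > -4

undo the shared t-power: t**3 on [0, 1/4); t**(5/2)*log(sqrt(t)) on [1/4, 1); t**2*log(sqrt(t)) on [1, 9/4); …
undo the shared t-power: t on [0, 1/4); sqrt(t)*log(sqrt(t)) on [1/4, 1); log(sqrt(t)) on [1, 9/4); …
reversing the power substitution: t**2 on [0, 1/2); t*log(t) on [1/2, 1); log(t) on [1, 3/2); …
the 4 pieces separated at 1/4, 1, 9/4 each add one integral
segment 0 to 1/4 holds t**4; add its integral
the [1/4, 1) slice contributes ∫ t**(7/2)*log(sqrt(t))·t^(s-1) dt
piece [1, 9/4): integrate t**3*log(sqrt(t)) against the kernel
on [9/4, ∞) integrate f = t**3*exp(-sqrt(t)) against the kernel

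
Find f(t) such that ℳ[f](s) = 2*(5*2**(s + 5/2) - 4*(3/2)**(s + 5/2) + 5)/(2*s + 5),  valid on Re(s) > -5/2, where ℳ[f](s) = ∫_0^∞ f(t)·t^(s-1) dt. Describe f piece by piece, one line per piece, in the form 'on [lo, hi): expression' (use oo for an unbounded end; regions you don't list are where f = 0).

summing 3 kernel integrals split by 1, 3/2 yields ℳ[f](s)
piece [0, 1): integrate 6*t**(5/2) against the kernel
[1, 3/2) adds the kernel integral of t**(5/2)
for t in [3/2, 2): the term is ∫ 5*t**(5/2)·t^(s-1)

on [0, 1): 6*t**(5/2)
on [1, 3/2): t**(5/2)
on [3/2, 2): 5*t**(5/2)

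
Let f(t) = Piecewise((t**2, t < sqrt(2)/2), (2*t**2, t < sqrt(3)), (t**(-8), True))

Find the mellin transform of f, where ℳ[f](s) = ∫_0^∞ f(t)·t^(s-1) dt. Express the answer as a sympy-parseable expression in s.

(sqrt(2)/2)**s*(972*6**(s/2)*(s - 8) - 2*6**(s/2)*(s + 2) - 81*s + 648)/(162*(s - 8)*(s + 2))
  -2 < Re(s) < 8

strip the power substitution: t on [0, 1/2); 2*t on [1/2, 3); t**(-4) on [3, ∞)
split f at sqrt(2)/2, sqrt(3): ℳ[f](s) collects 3 kernel integrals
between 0 and sqrt(2)/2 the integrand is t**2·t^(s-1)
between sqrt(2)/2 and sqrt(3) the integrand is 2*t**2·t^(s-1)
[sqrt(3), ∞) adds the kernel integral of t**(-8)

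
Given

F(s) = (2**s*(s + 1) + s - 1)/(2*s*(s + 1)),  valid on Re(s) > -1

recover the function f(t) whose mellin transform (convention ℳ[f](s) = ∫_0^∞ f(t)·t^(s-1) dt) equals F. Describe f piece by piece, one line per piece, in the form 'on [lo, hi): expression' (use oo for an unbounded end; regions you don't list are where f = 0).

on [0, 1): t
on [1, 2): 1/2

cuts at 1: linearity sums the 2 kernel integrals
[0, 1) adds the kernel integral of t
on [1, 2) integrate f = 1/2 against the kernel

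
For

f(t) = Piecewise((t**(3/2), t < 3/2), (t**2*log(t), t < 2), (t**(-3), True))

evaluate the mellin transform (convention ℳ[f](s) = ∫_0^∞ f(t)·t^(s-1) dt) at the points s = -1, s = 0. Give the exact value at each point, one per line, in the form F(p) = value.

strip the shared t-power: sqrt(t) on [0, 3/2); t*log(t) on [3/2, 2); t**(-4) on [2, ∞)
split f at 3/2, 2: ℳ[f](s) collects 3 kernel integrals
∫ t**(3/2)·t^(s-1) over [0, 3/2)
for t in [3/2, 2): the term is ∫ t**2*log(t)·t^(s-1)
between 2 and ∞ the integrand is t**(-3)·t^(s-1)

F(-1) = -31/64 + log(8*sqrt(6)/9) + sqrt(6)
F(0) = -9*log(3)/8 - 19/48 + sqrt(6)/2 + 25*log(2)/8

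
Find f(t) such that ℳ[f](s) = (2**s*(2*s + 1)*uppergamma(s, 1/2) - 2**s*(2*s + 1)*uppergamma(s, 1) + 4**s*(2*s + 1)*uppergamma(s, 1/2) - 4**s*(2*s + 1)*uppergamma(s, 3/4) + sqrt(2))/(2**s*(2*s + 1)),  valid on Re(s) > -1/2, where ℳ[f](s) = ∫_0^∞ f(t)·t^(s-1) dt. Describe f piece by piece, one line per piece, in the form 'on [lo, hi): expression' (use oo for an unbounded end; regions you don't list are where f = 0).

on [0, 1/2): sqrt(t)
on [1/2, 1): exp(-t)
on [1, 3/2): exp(-t/2)

breakpoints 1/2, 1: one integral from each of the 3 segments
piece [0, 1/2): integrate sqrt(t) against the kernel
segment 1/2 to 1 holds exp(-t); add its integral
segment 1 to 3/2 holds exp(-t/2); add its integral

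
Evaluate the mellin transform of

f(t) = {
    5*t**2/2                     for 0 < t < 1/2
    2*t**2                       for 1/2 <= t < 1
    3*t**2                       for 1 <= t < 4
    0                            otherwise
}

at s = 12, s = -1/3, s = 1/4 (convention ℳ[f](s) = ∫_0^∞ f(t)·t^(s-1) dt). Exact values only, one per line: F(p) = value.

F(12) = 26388279033857/458752
F(-1/3) = -3/5 + 579*2**(1/3)/40
F(1/4) = -4/9 + 2**(3/4)/36 + 64*sqrt(2)/3

cuts at 1/2, 1: linearity sums the 3 kernel integrals
segment [0, 1/2) carries 5*t**2/2; integrate it
[1/2, 1) adds the kernel integral of 2*t**2
[1, 4) adds the kernel integral of 3*t**2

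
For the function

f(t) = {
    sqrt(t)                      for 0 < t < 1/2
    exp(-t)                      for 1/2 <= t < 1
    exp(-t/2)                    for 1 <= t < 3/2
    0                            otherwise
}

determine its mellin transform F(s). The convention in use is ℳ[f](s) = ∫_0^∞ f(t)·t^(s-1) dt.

(2**s*(2*s + 1)*uppergamma(s, 1/2) - 2**s*(2*s + 1)*uppergamma(s, 1) + 4**s*(2*s + 1)*uppergamma(s, 1/2) - 4**s*(2*s + 1)*uppergamma(s, 3/4) + sqrt(2))/(2**s*(2*s + 1))
  Re(s) > -1/2

cuts at 1/2, 1: linearity sums the 3 kernel integrals
between 0 and 1/2 the integrand is sqrt(t)·t^(s-1)
for t in [1/2, 1): the term is ∫ exp(-t)·t^(s-1)
over [1, 3/2), the kernel integral of exp(-t/2) enters the sum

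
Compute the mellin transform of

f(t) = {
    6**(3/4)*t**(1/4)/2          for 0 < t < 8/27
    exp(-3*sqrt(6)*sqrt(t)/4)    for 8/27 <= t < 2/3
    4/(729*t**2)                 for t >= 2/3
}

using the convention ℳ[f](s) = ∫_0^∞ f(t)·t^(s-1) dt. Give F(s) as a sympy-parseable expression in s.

2**s*(324*2**(2*s + 1/2)*(s - 2) + 162*4**s*(s - 2)*(4*s + 1)*uppergamma(2*s, 1) - 162*4**s*(s - 2)*(4*s + 1)*uppergamma(2*s, 3/2) - 9**s*(4*s + 1))/(81*27**s*(s - 2)*(4*s + 1))
  -1/4 < Re(s) < 2

peel off the common scale on t: sqrt(3)*t**(1/4) on [0, 4/9); exp(-3*sqrt(t)/2) on [4/9, 1); 1/(81*t**2) on [1, ∞)
back out the power substitution: sqrt(3)*sqrt(t) on [0, 2/3); exp(-3*t/2) on [2/3, 1); 1/(81*t**4) on [1, ∞)
invert the common scale on t to get sqrt(t) on [0, 2); exp(-t/2) on [2, 3); t**(-4) on [3, ∞)
integrate the 3 segments split at 8/27, 2/3, then add the results
for t in [0, 8/27): the term is ∫ 6**(3/4)*t**(1/4)/2·t^(s-1)
for t in [8/27, 2/3): the term is ∫ exp(-3*sqrt(6)*sqrt(t)/4)·t^(s-1)
between 2/3 and ∞ the integrand is 4/(729*t**2)·t^(s-1)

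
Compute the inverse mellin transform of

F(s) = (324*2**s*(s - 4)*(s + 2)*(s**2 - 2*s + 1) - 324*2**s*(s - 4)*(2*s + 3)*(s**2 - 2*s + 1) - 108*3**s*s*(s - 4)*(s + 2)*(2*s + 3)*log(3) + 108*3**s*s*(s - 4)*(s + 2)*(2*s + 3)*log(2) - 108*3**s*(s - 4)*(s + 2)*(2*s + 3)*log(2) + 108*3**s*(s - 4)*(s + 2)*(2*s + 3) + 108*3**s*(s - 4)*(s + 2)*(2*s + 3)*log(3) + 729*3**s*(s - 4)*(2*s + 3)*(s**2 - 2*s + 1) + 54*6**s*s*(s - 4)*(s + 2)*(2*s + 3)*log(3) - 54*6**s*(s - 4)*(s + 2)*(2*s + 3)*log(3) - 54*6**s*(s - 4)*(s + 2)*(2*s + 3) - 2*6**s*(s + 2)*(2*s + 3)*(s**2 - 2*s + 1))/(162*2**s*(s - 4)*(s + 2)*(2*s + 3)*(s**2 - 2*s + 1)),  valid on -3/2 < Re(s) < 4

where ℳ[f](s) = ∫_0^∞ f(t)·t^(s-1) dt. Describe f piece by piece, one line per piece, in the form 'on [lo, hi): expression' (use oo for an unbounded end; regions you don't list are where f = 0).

on [0, 1): t**(3/2)
on [1, 3/2): 2*t**2
on [3/2, 3): log(t)/t
on [3, oo): t**(-4)

linearity at 1, 3/2, 3 turns ℳ[f](s) into 4 summed integrals
segment [0, 1) carries t**(3/2); integrate it
∫ over [1, 3/2) of 2*t**2·t^(s-1) joins the sum
between 3/2 and 3 the integrand is log(t)/t·t^(s-1)
between 3 and ∞ the integrand is t**(-4)·t^(s-1)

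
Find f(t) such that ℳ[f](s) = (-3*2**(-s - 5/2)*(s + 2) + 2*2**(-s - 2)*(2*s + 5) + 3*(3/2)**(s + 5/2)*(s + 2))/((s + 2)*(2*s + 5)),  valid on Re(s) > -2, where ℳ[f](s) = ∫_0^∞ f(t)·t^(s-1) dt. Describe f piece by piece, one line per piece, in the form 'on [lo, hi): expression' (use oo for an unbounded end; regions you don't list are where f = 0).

the 2 pieces separated at 1/2 each add one integral
segment 0 to 1/2 holds 2*t**2; add its integral
piece [1/2, 3/2): integrate 3*t**(5/2)/2 against the kernel

on [0, 1/2): 2*t**2
on [1/2, 3/2): 3*t**(5/2)/2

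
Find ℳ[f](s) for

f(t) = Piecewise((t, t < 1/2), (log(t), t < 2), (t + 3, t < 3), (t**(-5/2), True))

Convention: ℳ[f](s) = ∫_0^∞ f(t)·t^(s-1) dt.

the 4 pieces separated at 1/2, 2, 3 each add one integral
segment 0 to 1/2 holds t; add its integral
on [1/2, 2): add ∫ log(t)·t^(s-1) dt
segment 2 to 3 holds (t + 3); add its integral
for t in [3, ∞): the term is ∫ t**(-5/2)·t^(s-1)

(-270*2**(2*s)*s**2*(2*s - 5) + 54*2**(2*s)*s*(s + 1)*(2*s - 5)*log(2) - 162*2**(2*s)*s*(2*s - 5) - 54*2**(2*s)*(s + 1)*(2*s - 5) - 4*sqrt(3)*6**s*s**2*(s + 1) + 324*6**s*s**2*(2*s - 5) + 162*6**s*s*(2*s - 5) + 27*s**2*(2*s - 5) + 54*s*(s + 1)*(2*s - 5)*log(2) + (2*s - 5)*(54*s + 54))/(54*2**s*s**2*(s + 1)*(2*s - 5))
  -1 < Re(s) < 5/2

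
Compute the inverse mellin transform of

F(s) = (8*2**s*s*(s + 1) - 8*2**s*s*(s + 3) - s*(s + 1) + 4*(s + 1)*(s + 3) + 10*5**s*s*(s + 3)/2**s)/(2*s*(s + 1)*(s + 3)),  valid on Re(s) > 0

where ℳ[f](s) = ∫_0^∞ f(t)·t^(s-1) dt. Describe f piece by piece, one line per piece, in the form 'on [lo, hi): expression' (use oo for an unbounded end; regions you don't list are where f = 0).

on [0, 1): 2
on [1, 2): t**3/2
on [2, 5/2): 2*t

breakpoints 1, 2: one integral from each of the 3 segments
segment 0 to 1 holds 2; add its integral
segment 1 to 2 holds t**3/2; add its integral
between 2 and 5/2 the integrand is 2*t·t^(s-1)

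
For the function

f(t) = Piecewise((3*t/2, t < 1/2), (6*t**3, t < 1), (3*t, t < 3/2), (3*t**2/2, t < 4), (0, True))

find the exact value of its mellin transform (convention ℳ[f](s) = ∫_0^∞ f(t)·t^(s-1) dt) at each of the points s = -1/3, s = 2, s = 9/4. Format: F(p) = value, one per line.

integrate the 4 segments split at 1/2, 1, 3/2, then add the results
on [0, 1/2) integrate f = 3*t/2 against the kernel
for t in [1/2, 1): the term is ∫ 6*t**3·t^(s-1)
∫ over [1, 3/2) of 3*t·t^(s-1) joins the sum
over [3/2, 4), the kernel integral of 3*t**2/2 enters the sum

F(-1/3) = -9/4 + 63*2**(1/3)*3**(2/3)/40 + 1287*2**(1/3)/160
F(2) = 62529/640
F(9/4) = 2**(3/4)/91 + 20/91 + 2349*2**(3/4)*3**(1/4)/3536 + 1536*sqrt(2)/17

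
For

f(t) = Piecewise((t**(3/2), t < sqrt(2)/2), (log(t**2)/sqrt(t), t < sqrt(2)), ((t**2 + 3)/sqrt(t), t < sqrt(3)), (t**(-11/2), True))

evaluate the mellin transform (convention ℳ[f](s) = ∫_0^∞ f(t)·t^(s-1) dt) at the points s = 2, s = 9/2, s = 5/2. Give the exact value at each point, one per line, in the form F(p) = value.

the shared t-power comes off first: t on [0, sqrt(2)/2); log(t**2)/t on [sqrt(2)/2, sqrt(2)); (t**2 + 3)/t on [sqrt(2), sqrt(3)); …
undo the shared t-power: t**2 on [0, sqrt(2)/2); log(t**2) on [sqrt(2)/2, sqrt(2)); t**2 + 3 on [sqrt(2), sqrt(3)); …
strip the power substitution: t on [0, 1/2); log(t) on [1/2, 2); t + 3 on [2, 3); …
breakpoints sqrt(2)/2, sqrt(2), sqrt(3): one integral from each of the 4 segments
[0, sqrt(2)/2) adds the kernel integral of t**(3/2)
∫ over [sqrt(2)/2, sqrt(2)) of log(t**2)/sqrt(t)·t^(s-1) joins the sum
the [sqrt(2), sqrt(3)) slice contributes ∫ (t**2 + 3)/sqrt(t)·t^(s-1) dt
segment sqrt(3) to ∞ holds t**(-11/2); add its integral

F(2) = 2**(1/4)*(-436*sqrt(2) + 2*2**(3/4)*3**(1/4) + 65 + log(2**(42 + 84*sqrt(2))) + 180*6**(3/4))/126
F(9/2) = sqrt(3)/3 + 17*log(2)/16 + 207/32
F(5/2) = sqrt(3)/27 + 5*log(2)/4 + 33/16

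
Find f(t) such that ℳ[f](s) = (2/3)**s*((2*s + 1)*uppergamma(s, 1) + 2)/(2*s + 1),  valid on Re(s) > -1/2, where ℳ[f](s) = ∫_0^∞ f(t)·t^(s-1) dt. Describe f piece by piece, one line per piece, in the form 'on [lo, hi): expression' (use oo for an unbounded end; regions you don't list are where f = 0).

on [0, 2/3): sqrt(6)*sqrt(t)/2
on [2/3, oo): exp(-3*t/2)

peel off the common scale on t: sqrt(t) on [0, 1); exp(-t) on [1, ∞)
cuts at 2/3: linearity sums the 2 kernel integrals
piece [0, 2/3): integrate sqrt(6)*sqrt(t)/2 against the kernel
between 2/3 and ∞ the integrand is exp(-3*t/2)·t^(s-1)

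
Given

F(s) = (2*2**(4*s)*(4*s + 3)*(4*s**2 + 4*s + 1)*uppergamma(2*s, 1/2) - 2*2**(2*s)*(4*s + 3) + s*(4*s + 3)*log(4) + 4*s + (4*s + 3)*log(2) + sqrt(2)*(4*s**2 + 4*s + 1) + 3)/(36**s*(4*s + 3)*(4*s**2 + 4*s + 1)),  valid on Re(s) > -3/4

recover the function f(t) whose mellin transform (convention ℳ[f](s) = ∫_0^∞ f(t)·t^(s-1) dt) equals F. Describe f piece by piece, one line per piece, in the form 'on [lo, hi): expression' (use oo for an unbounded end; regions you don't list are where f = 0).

on [0, 1/36): 3*sqrt(3)*t**(3/4)
on [1/36, 1/9): 3*sqrt(t)*log(3*sqrt(t))
on [1/9, oo): exp(-3*sqrt(t)/2)

peel off the power substitution: 3*sqrt(3)*t**(3/2) on [0, 1/6); 3*t*log(3*t) on [1/6, 1/3); exp(-3*t/2) on [1/3, ∞)
strip the common scale on t: t**(3/2) on [0, 1/2); t*log(t) on [1/2, 1); exp(-t/2) on [1, ∞)
summing 3 kernel integrals split by 1/36, 1/9 yields ℳ[f](s)
∫ over [0, 1/36) of 3*sqrt(3)*t**(3/4)·t^(s-1) joins the sum
piece [1/36, 1/9): integrate 3*sqrt(t)*log(3*sqrt(t)) against the kernel
the [1/9, ∞) slice contributes ∫ exp(-3*sqrt(t)/2)·t^(s-1) dt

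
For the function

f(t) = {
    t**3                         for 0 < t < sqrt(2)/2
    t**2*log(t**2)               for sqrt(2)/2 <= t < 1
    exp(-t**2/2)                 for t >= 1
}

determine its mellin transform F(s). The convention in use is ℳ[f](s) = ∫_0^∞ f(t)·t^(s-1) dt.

(-2*2**(s/2)*(s + 3) + 2*2**s*(s + 3)*(s**2/4 + s + 1)*uppergamma(s/2, 1/2) + s*(s + 3)*log(2)/2 + s + (s + 3)*log(2) + sqrt(2)*(s**2/4 + s + 1) + 3)/(4*2**(s/2)*(s + 3)*(s**2/4 + s + 1))
  Re(s) > -3

strip the power substitution: t**(3/2) on [0, 1/2); t*log(t) on [1/2, 1); exp(-t/2) on [1, ∞)
slice at sqrt(2)/2, 1, transform all 3 pieces, and sum them
∫ t**3·t^(s-1) over [0, sqrt(2)/2)
[sqrt(2)/2, 1) adds the kernel integral of t**2*log(t**2)
piece [1, ∞): integrate exp(-t**2/2) against the kernel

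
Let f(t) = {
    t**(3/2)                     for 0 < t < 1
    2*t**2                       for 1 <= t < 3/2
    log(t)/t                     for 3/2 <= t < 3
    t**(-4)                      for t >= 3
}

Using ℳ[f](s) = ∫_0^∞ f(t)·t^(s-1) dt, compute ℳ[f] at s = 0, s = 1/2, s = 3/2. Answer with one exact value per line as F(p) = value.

cuts at 1, 3/2, 3: linearity sums the 4 kernel integrals
∫ t**(3/2)·t^(s-1) over [0, 1)
segment 1 to 3/2 holds 2*t**2; add its integral
between 3/2 and 3 the integrand is log(t)/t·t^(s-1)
piece [3, ∞): integrate t**(-4) against the kernel

F(0) = log(6**(1/3)/2) + 365/162
F(1/2) = -754*sqrt(3)/567 - 2*sqrt(3)*log(3)/3 - 2*sqrt(6)*log(2)/3 - 3/10 + 2*sqrt(6)*log(3)/3 + 67*sqrt(6)/30
F(3/2) = -538*sqrt(3)/135 - 5/21 + log(2**(sqrt(6))*3**(-sqrt(6) + 2*sqrt(3))) + 83*sqrt(6)/28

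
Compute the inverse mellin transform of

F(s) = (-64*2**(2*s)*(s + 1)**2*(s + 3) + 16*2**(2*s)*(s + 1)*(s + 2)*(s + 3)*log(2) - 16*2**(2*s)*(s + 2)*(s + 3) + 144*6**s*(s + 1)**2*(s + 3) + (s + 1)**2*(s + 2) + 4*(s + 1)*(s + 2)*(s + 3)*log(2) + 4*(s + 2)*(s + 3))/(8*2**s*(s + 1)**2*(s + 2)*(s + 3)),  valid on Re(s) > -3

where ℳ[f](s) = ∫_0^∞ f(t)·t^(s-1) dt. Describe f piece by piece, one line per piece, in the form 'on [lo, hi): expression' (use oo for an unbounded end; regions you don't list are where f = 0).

invert the shared t-power to get t**2 on [0, 1/2); log(t) on [1/2, 2); 2*t on [2, 3)
the 3 pieces separated at 1/2, 2 each add one integral
between 0 and 1/2 the integrand is t**3·t^(s-1)
∫ t*log(t)·t^(s-1) over [1/2, 2)
[2, 3) adds the kernel integral of 2*t**2

on [0, 1/2): t**3
on [1/2, 2): t*log(t)
on [2, 3): 2*t**2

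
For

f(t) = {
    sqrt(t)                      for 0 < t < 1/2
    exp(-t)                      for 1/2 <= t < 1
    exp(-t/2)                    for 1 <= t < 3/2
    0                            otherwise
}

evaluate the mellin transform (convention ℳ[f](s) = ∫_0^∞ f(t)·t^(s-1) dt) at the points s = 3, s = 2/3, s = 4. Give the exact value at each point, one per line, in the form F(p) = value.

F(3) = -65*exp(-3/4)/2 - 5*exp(-1) + sqrt(2)/56 + 117*exp(-1/2)/4
F(2/3) = -2**(2/3)*uppergamma(2/3, 3/4) - uppergamma(2/3, 1) + 3*2**(5/6)/14 + uppergamma(2/3, 1/2) + 2**(2/3)*uppergamma(2/3, 1/2)
F(4) = -807*exp(-3/4)/4 - 16*exp(-1) + sqrt(2)/144 + 1343*exp(-1/2)/8

cuts at 1/2, 1: linearity sums the 3 kernel integrals
segment 0 to 1/2 holds sqrt(t); add its integral
segment [1/2, 1) carries exp(-t); integrate it
over [1, 3/2), the kernel integral of exp(-t/2) enters the sum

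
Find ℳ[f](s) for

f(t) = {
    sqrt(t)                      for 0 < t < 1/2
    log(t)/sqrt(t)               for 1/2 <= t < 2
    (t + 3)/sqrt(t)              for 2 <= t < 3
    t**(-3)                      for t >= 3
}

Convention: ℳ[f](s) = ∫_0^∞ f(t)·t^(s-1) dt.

2**(1/2 - s)*(-270*2**(2*s - 1)*(s - 1/2)**2*(2*s - 6) + 54*2**(2*s - 1)*(s - 1/2)*(s + 1/2)*(2*s - 6)*log(2) - 162*2**(2*s - 1)*(s - 1/2)*(2*s - 6) - 54*2**(2*s - 1)*(s + 1/2)*(2*s - 6) - 4*sqrt(3)*6**(s - 1/2)*(s - 1/2)**2*(s + 1/2) + 324*6**(s - 1/2)*(s - 1/2)**2*(2*s - 6) + 162*6**(s - 1/2)*(s - 1/2)*(2*s - 6) + 27*(s - 1/2)**2*(2*s - 6) + 54*(s - 1/2)*(s + 1/2)*(2*s - 6)*log(2) + 54*(s + 1/2)*(2*s - 6))/(54*(s - 1/2)**2*(s + 1/2)*(2*s - 6))
  -1/2 < Re(s) < 3

remove the shared t-power first: 1 on [0, 1/2); log(t)/t on [1/2, 2); (t + 3)/t on [2, 3); …
peel off the shared t-power: t on [0, 1/2); log(t) on [1/2, 2); t + 3 on [2, 3); …
cuts at 1/2, 2, 3: linearity sums the 4 kernel integrals
piece [0, 1/2): integrate sqrt(t) against the kernel
between 1/2 and 2 the integrand is log(t)/sqrt(t)·t^(s-1)
segment 2 to 3 holds (t + 3)/sqrt(t); add its integral
for t in [3, ∞): the term is ∫ t**(-3)·t^(s-1)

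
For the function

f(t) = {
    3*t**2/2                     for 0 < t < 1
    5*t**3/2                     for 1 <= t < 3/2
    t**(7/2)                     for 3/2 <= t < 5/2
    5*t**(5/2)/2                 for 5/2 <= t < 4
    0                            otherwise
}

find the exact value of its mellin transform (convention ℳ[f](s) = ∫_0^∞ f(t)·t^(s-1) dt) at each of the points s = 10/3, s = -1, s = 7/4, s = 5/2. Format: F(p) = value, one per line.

F(10/3) = -28125*2**(1/6)*5**(5/6)/9184 - 2187*2**(1/6)*3**(5/6)/2624 - 69/608 + 10935*2**(2/3)*3**(1/3)/4864 + 6144*2**(2/3)/7
F(-1) = -5*sqrt(10)/6 - 9*sqrt(6)/20 + 787/48
F(7/4) = -3125*2**(3/4)*5**(1/4)/1428 - 81*2**(3/4)*3**(1/4)/112 - 12/95 + 405*2**(1/4)*3**(3/4)/304 + 2560*sqrt(2)/17
F(5/2) = 1215*sqrt(6)/704 + 353297/704

integrate the 4 segments split at 1, 3/2, 5/2, then add the results
on [0, 1) integrate f = 3*t**2/2 against the kernel
[1, 3/2) adds the kernel integral of 5*t**3/2
for t in [3/2, 5/2): the term is ∫ t**(7/2)·t^(s-1)
the [5/2, 4) slice contributes ∫ 5*t**(5/2)/2·t^(s-1) dt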